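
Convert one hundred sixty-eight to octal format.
Convert one hundred sixty-eight (English words) → 1×100 + 68 = 168 (decimal)
Convert 168 (decimal) → 168 = 2×64 + 5×8 → 0o250 (octal)
0o250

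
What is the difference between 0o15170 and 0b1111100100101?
Convert 0o15170 (octal) → 1×4096 + 5×512 + 1×64 + 7×8 = 6776 (decimal)
Convert 0b1111100100101 (binary) → 4096 + 2048 + 1024 + 512 + 256 + 32 + 4 + 1 = 7973 (decimal)
Difference: |6776 - 7973| = 1197
1197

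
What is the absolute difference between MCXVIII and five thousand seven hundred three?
Convert MCXVIII (Roman numeral) → 1000 + 100 + 10 + 5 + 1 + 1 + 1 = 1118 (decimal)
Convert five thousand seven hundred three (English words) → 5×1000 + 7×100 + 3 = 5703 (decimal)
Compute |1118 - 5703| = 4585
4585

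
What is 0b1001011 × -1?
Convert 0b1001011 (binary) → 64 + 8 + 2 + 1 = 75 (decimal)
Compute 75 × -1 = -75
-75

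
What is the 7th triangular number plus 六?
The 7th triangular number = 7×8/2 = 28
Convert 六 (Chinese numeral) → 6 (decimal)
Compute 28 + 6 = 34
34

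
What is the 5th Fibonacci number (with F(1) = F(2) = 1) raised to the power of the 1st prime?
Convert the 5th Fibonacci number (with F(1) = F(2) = 1) (Fibonacci index) → 1, 1, 2, 3, 5 → 5 (decimal)
Convert the 1st prime (prime index) → 2 (decimal)
Compute 5 ^ 2 = 25
25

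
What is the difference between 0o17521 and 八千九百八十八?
Convert 0o17521 (octal) → 1×4096 + 7×512 + 5×64 + 2×8 + 1 = 8017 (decimal)
Convert 八千九百八十八 (Chinese numeral) → 8×1000 + 9×100 + 8×10 + 8 = 8988 (decimal)
Difference: |8017 - 8988| = 971
971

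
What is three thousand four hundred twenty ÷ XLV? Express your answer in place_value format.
Convert three thousand four hundred twenty (English words) → 3×1000 + 4×100 + 20 = 3420 (decimal)
Convert XLV (Roman numeral) → 40 + 5 = 45 (decimal)
Compute 3420 ÷ 45 = 76
Convert 76 (decimal) → 76 = 7×10 + 6 → 7 tens, 6 ones (place-value notation)
7 tens, 6 ones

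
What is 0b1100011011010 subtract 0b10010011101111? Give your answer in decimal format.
Convert 0b1100011011010 (binary) → 4096 + 2048 + 128 + 64 + 16 + 8 + 2 = 6362 (decimal)
Convert 0b10010011101111 (binary) → 8192 + 1024 + 128 + 64 + 32 + 8 + 4 + 2 + 1 = 9455 (decimal)
Compute 6362 - 9455 = -3093
-3093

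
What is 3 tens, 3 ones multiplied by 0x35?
Convert 3 tens, 3 ones (place-value notation) → 3×10 + 3 = 33 (decimal)
Convert 0x35 (hexadecimal) → 3×16 + 5 = 53 (decimal)
Compute 33 × 53 = 1749
1749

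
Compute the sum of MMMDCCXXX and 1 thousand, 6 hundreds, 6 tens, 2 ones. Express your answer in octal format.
Convert MMMDCCXXX (Roman numeral) → 1000 + 1000 + 1000 + 500 + 100 + 100 + 10 + 10 + 10 = 3730 (decimal)
Convert 1 thousand, 6 hundreds, 6 tens, 2 ones (place-value notation) → 1×1000 + 6×100 + 6×10 + 2 = 1662 (decimal)
Compute 3730 + 1662 = 5392
Convert 5392 (decimal) → 5392 = 1×4096 + 2×512 + 4×64 + 2×8 → 0o12420 (octal)
0o12420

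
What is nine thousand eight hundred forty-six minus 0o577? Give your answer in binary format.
Convert nine thousand eight hundred forty-six (English words) → 9×1000 + 8×100 + 46 = 9846 (decimal)
Convert 0o577 (octal) → 5×64 + 7×8 + 7 = 383 (decimal)
Compute 9846 - 383 = 9463
Convert 9463 (decimal) → 9463 = 8192 + 1024 + 128 + 64 + 32 + 16 + 4 + 2 + 1 → 0b10010011110111 (binary)
0b10010011110111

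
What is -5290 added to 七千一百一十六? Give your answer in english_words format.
Convert 七千一百一十六 (Chinese numeral) → 7×1000 + 1×100 + 1×10 + 6 = 7116 (decimal)
Compute -5290 + 7116 = 1826
Convert 1826 (decimal) → 1826 = 1×1000 + 8×100 + 26 → one thousand eight hundred twenty-six (English words)
one thousand eight hundred twenty-six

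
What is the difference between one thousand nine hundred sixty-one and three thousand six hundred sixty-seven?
Convert one thousand nine hundred sixty-one (English words) → 1×1000 + 9×100 + 61 = 1961 (decimal)
Convert three thousand six hundred sixty-seven (English words) → 3×1000 + 6×100 + 67 = 3667 (decimal)
Difference: |1961 - 3667| = 1706
1706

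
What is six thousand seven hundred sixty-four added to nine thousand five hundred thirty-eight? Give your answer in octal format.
Convert six thousand seven hundred sixty-four (English words) → 6×1000 + 7×100 + 64 = 6764 (decimal)
Convert nine thousand five hundred thirty-eight (English words) → 9×1000 + 5×100 + 38 = 9538 (decimal)
Compute 6764 + 9538 = 16302
Convert 16302 (decimal) → 16302 = 3×4096 + 7×512 + 6×64 + 5×8 + 6 → 0o37656 (octal)
0o37656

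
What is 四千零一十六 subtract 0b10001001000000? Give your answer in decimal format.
Convert 四千零一十六 (Chinese numeral) → 4×1000 + 1×10 + 6 = 4016 (decimal)
Convert 0b10001001000000 (binary) → 8192 + 512 + 64 = 8768 (decimal)
Compute 4016 - 8768 = -4752
-4752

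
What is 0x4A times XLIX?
Convert 0x4A (hexadecimal) → 4×16 + 10 = 74 (decimal)
Convert XLIX (Roman numeral) → 40 + 9 = 49 (decimal)
Compute 74 × 49 = 3626
3626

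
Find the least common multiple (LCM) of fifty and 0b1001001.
Convert fifty (English words) → 50 (decimal)
Convert 0b1001001 (binary) → 64 + 8 + 1 = 73 (decimal)
Compute lcm(50, 73) = 3650
3650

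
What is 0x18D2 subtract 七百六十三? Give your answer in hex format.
Convert 0x18D2 (hexadecimal) → 1×4096 + 8×256 + 13×16 + 2 = 6354 (decimal)
Convert 七百六十三 (Chinese numeral) → 7×100 + 6×10 + 3 = 763 (decimal)
Compute 6354 - 763 = 5591
Convert 5591 (decimal) → 5591 = 1×4096 + 5×256 + 13×16 + 7 → 0x15D7 (hexadecimal)
0x15D7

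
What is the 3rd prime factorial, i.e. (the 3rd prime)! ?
Convert the 3rd prime (prime index) → 5 (decimal)
Compute 5! = 120
120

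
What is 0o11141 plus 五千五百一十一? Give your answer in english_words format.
Convert 0o11141 (octal) → 1×4096 + 1×512 + 1×64 + 4×8 + 1 = 4705 (decimal)
Convert 五千五百一十一 (Chinese numeral) → 5×1000 + 5×100 + 1×10 + 1 = 5511 (decimal)
Compute 4705 + 5511 = 10216
Convert 10216 (decimal) → 10216 = 10×1000 + 2×100 + 16 → ten thousand two hundred sixteen (English words)
ten thousand two hundred sixteen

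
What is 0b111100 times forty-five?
Convert 0b111100 (binary) → 32 + 16 + 8 + 4 = 60 (decimal)
Convert forty-five (English words) → 45 (decimal)
Compute 60 × 45 = 2700
2700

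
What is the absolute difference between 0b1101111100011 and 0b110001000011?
Convert 0b1101111100011 (binary) → 4096 + 2048 + 512 + 256 + 128 + 64 + 32 + 2 + 1 = 7139 (decimal)
Convert 0b110001000011 (binary) → 2048 + 1024 + 64 + 2 + 1 = 3139 (decimal)
Compute |7139 - 3139| = 4000
4000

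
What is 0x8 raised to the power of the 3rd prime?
Convert 0x8 (hexadecimal) → 8 (decimal)
Convert the 3rd prime (prime index) → 5 (decimal)
Compute 8 ^ 5 = 32768
32768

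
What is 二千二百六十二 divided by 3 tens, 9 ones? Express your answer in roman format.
Convert 二千二百六十二 (Chinese numeral) → 2×1000 + 2×100 + 6×10 + 2 = 2262 (decimal)
Convert 3 tens, 9 ones (place-value notation) → 3×10 + 9 = 39 (decimal)
Compute 2262 ÷ 39 = 58
Convert 58 (decimal) → 58 = 50 + 5 + 1 + 1 + 1 → LVIII (Roman numeral)
LVIII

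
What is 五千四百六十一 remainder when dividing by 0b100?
Convert 五千四百六十一 (Chinese numeral) → 5×1000 + 4×100 + 6×10 + 1 = 5461 (decimal)
Convert 0b100 (binary) → 4 (decimal)
Compute 5461 mod 4 = 1
1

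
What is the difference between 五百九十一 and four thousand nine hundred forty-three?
Convert 五百九十一 (Chinese numeral) → 5×100 + 9×10 + 1 = 591 (decimal)
Convert four thousand nine hundred forty-three (English words) → 4×1000 + 9×100 + 43 = 4943 (decimal)
Difference: |591 - 4943| = 4352
4352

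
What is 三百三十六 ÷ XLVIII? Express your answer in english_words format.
Convert 三百三十六 (Chinese numeral) → 3×100 + 3×10 + 6 = 336 (decimal)
Convert XLVIII (Roman numeral) → 40 + 5 + 1 + 1 + 1 = 48 (decimal)
Compute 336 ÷ 48 = 7
Convert 7 (decimal) → seven (English words)
seven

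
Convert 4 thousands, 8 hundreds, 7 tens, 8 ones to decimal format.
Convert 4 thousands, 8 hundreds, 7 tens, 8 ones (place-value notation) → 4×1000 + 8×100 + 7×10 + 8 = 4878 (decimal)
4878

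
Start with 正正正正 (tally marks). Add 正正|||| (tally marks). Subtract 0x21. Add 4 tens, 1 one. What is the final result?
Convert 正正正正 (tally marks) → 5 + 5 + 5 + 5 = 20 (decimal)
Start: 20
Convert 正正|||| (tally marks) → 5 + 5 + 4 = 14 (decimal)
20 + 14 = 34
Convert 0x21 (hexadecimal) → 2×16 + 1 = 33 (decimal)
34 - 33 = 1
Convert 4 tens, 1 one (place-value notation) → 4×10 + 1 = 41 (decimal)
1 + 41 = 42
42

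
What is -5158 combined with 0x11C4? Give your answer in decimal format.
Convert 0x11C4 (hexadecimal) → 1×4096 + 1×256 + 12×16 + 4 = 4548 (decimal)
Compute -5158 + 4548 = -610
-610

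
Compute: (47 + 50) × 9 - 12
Parentheses first: 47 + 50 = 97
Multiply: 97 × 9 = 873
Subtract: 873 - 12 = 861
861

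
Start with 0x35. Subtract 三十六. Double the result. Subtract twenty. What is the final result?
Convert 0x35 (hexadecimal) → 3×16 + 5 = 53 (decimal)
Start: 53
Convert 三十六 (Chinese numeral) → 3×10 + 6 = 36 (decimal)
53 - 36 = 17
17 × 2 = 34
Convert twenty (English words) → 20 (decimal)
34 - 20 = 14
14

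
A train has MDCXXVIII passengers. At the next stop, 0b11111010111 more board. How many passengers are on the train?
Convert MDCXXVIII (Roman numeral) → 1000 + 500 + 100 + 10 + 10 + 5 + 1 + 1 + 1 = 1628 (decimal)
Convert 0b11111010111 (binary) → 1024 + 512 + 256 + 128 + 64 + 16 + 4 + 2 + 1 = 2007 (decimal)
Compute 1628 + 2007 = 3635
3635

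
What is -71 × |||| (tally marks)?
Convert |||| (tally marks) → 4 (decimal)
Compute -71 × 4 = -284
-284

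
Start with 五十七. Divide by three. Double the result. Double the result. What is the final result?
Convert 五十七 (Chinese numeral) → 5×10 + 7 = 57 (decimal)
Start: 57
Convert three (English words) → 3 (decimal)
57 ÷ 3 = 19
19 × 2 = 38
38 × 2 = 76
76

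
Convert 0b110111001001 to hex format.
Convert 0b110111001001 (binary) → 2048 + 1024 + 256 + 128 + 64 + 8 + 1 = 3529 (decimal)
Convert 3529 (decimal) → 3529 = 13×256 + 12×16 + 9 → 0xDC9 (hexadecimal)
0xDC9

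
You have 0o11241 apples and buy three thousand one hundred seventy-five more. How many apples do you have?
Convert 0o11241 (octal) → 1×4096 + 1×512 + 2×64 + 4×8 + 1 = 4769 (decimal)
Convert three thousand one hundred seventy-five (English words) → 3×1000 + 1×100 + 75 = 3175 (decimal)
Compute 4769 + 3175 = 7944
7944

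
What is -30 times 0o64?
Convert 0o64 (octal) → 6×8 + 4 = 52 (decimal)
Compute -30 × 52 = -1560
-1560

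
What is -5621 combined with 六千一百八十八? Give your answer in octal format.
Convert 六千一百八十八 (Chinese numeral) → 6×1000 + 1×100 + 8×10 + 8 = 6188 (decimal)
Compute -5621 + 6188 = 567
Convert 567 (decimal) → 567 = 1×512 + 6×8 + 7 → 0o1067 (octal)
0o1067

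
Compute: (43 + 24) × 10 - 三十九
Convert 三十九 (Chinese numeral) → 3×10 + 9 = 39 (decimal)
Expression in decimal: (43 + 24) × 10 - 39
Parentheses first: 43 + 24 = 67
Multiply: 67 × 10 = 670
Subtract: 670 - 39 = 631
631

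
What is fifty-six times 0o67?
Convert fifty-six (English words) → 56 (decimal)
Convert 0o67 (octal) → 6×8 + 7 = 55 (decimal)
Compute 56 × 55 = 3080
3080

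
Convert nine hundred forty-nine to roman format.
Convert nine hundred forty-nine (English words) → 9×100 + 49 = 949 (decimal)
Convert 949 (decimal) → 949 = 900 + 40 + 9 → CMXLIX (Roman numeral)
CMXLIX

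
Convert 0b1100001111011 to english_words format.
Convert 0b1100001111011 (binary) → 4096 + 2048 + 64 + 32 + 16 + 8 + 2 + 1 = 6267 (decimal)
Convert 6267 (decimal) → 6267 = 6×1000 + 2×100 + 67 → six thousand two hundred sixty-seven (English words)
six thousand two hundred sixty-seven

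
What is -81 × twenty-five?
Convert twenty-five (English words) → 25 (decimal)
Compute -81 × 25 = -2025
-2025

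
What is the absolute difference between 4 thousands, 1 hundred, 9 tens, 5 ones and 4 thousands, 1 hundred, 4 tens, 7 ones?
Convert 4 thousands, 1 hundred, 9 tens, 5 ones (place-value notation) → 4×1000 + 1×100 + 9×10 + 5 = 4195 (decimal)
Convert 4 thousands, 1 hundred, 4 tens, 7 ones (place-value notation) → 4×1000 + 1×100 + 4×10 + 7 = 4147 (decimal)
Compute |4195 - 4147| = 48
48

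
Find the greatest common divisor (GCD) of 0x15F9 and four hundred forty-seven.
Convert 0x15F9 (hexadecimal) → 1×4096 + 5×256 + 15×16 + 9 = 5625 (decimal)
Convert four hundred forty-seven (English words) → 4×100 + 47 = 447 (decimal)
Compute gcd(5625, 447) = 3
3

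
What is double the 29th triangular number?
The 29th triangular number = 29×30/2 = 435
Compute 435 × 2 = 870
870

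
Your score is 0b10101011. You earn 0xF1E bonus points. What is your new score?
Convert 0b10101011 (binary) → 128 + 32 + 8 + 2 + 1 = 171 (decimal)
Convert 0xF1E (hexadecimal) → 15×256 + 1×16 + 14 = 3870 (decimal)
Compute 171 + 3870 = 4041
4041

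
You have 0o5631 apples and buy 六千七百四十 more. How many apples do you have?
Convert 0o5631 (octal) → 5×512 + 6×64 + 3×8 + 1 = 2969 (decimal)
Convert 六千七百四十 (Chinese numeral) → 6×1000 + 7×100 + 4×10 = 6740 (decimal)
Compute 2969 + 6740 = 9709
9709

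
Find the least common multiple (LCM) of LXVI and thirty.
Convert LXVI (Roman numeral) → 50 + 10 + 5 + 1 = 66 (decimal)
Convert thirty (English words) → 30 (decimal)
Compute lcm(66, 30) = 330
330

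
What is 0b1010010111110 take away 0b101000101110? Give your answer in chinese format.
Convert 0b1010010111110 (binary) → 4096 + 1024 + 128 + 32 + 16 + 8 + 4 + 2 = 5310 (decimal)
Convert 0b101000101110 (binary) → 2048 + 512 + 32 + 8 + 4 + 2 = 2606 (decimal)
Compute 5310 - 2606 = 2704
Convert 2704 (decimal) → 2704 = 2×1000 + 7×100 + 4 → 二千七百零四 (Chinese numeral)
二千七百零四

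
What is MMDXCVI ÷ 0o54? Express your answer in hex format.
Convert MMDXCVI (Roman numeral) → 1000 + 1000 + 500 + 90 + 5 + 1 = 2596 (decimal)
Convert 0o54 (octal) → 5×8 + 4 = 44 (decimal)
Compute 2596 ÷ 44 = 59
Convert 59 (decimal) → 59 = 3×16 + 11 → 0x3B (hexadecimal)
0x3B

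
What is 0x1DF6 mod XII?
Convert 0x1DF6 (hexadecimal) → 1×4096 + 13×256 + 15×16 + 6 = 7670 (decimal)
Convert XII (Roman numeral) → 10 + 1 + 1 = 12 (decimal)
Compute 7670 mod 12 = 2
2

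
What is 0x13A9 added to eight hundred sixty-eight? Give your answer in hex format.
Convert 0x13A9 (hexadecimal) → 1×4096 + 3×256 + 10×16 + 9 = 5033 (decimal)
Convert eight hundred sixty-eight (English words) → 8×100 + 68 = 868 (decimal)
Compute 5033 + 868 = 5901
Convert 5901 (decimal) → 5901 = 1×4096 + 7×256 + 13 → 0x170D (hexadecimal)
0x170D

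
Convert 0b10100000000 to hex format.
Convert 0b10100000000 (binary) → 1024 + 256 = 1280 (decimal)
Convert 1280 (decimal) → 1280 = 5×256 → 0x500 (hexadecimal)
0x500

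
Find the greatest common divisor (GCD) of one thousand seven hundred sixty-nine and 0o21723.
Convert one thousand seven hundred sixty-nine (English words) → 1×1000 + 7×100 + 69 = 1769 (decimal)
Convert 0o21723 (octal) → 2×4096 + 1×512 + 7×64 + 2×8 + 3 = 9171 (decimal)
Compute gcd(1769, 9171) = 1
1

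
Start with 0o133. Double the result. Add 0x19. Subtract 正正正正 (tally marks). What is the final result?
Convert 0o133 (octal) → 1×64 + 3×8 + 3 = 91 (decimal)
Start: 91
91 × 2 = 182
Convert 0x19 (hexadecimal) → 1×16 + 9 = 25 (decimal)
182 + 25 = 207
Convert 正正正正 (tally marks) → 5 + 5 + 5 + 5 = 20 (decimal)
207 - 20 = 187
187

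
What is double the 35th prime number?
The 35th prime number = 149
Compute 149 × 2 = 298
298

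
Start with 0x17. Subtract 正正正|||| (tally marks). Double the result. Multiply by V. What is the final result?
Convert 0x17 (hexadecimal) → 1×16 + 7 = 23 (decimal)
Start: 23
Convert 正正正|||| (tally marks) → 5 + 5 + 5 + 4 = 19 (decimal)
23 - 19 = 4
4 × 2 = 8
Convert V (Roman numeral) → 5 (decimal)
8 × 5 = 40
40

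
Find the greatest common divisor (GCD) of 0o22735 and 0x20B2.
Convert 0o22735 (octal) → 2×4096 + 2×512 + 7×64 + 3×8 + 5 = 9693 (decimal)
Convert 0x20B2 (hexadecimal) → 2×4096 + 11×16 + 2 = 8370 (decimal)
Compute gcd(9693, 8370) = 27
27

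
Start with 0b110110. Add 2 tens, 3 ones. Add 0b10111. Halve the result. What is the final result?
Convert 0b110110 (binary) → 32 + 16 + 4 + 2 = 54 (decimal)
Start: 54
Convert 2 tens, 3 ones (place-value notation) → 2×10 + 3 = 23 (decimal)
54 + 23 = 77
Convert 0b10111 (binary) → 16 + 4 + 2 + 1 = 23 (decimal)
77 + 23 = 100
100 ÷ 2 = 50
50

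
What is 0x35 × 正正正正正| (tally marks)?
Convert 0x35 (hexadecimal) → 3×16 + 5 = 53 (decimal)
Convert 正正正正正| (tally marks) → 5 + 5 + 5 + 5 + 5 + 1 = 26 (decimal)
Compute 53 × 26 = 1378
1378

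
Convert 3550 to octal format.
Convert 3550 (decimal) → 3550 = 6×512 + 7×64 + 3×8 + 6 → 0o6736 (octal)
0o6736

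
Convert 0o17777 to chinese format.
Convert 0o17777 (octal) → 1×4096 + 7×512 + 7×64 + 7×8 + 7 = 8191 (decimal)
Convert 8191 (decimal) → 8191 = 8×1000 + 1×100 + 9×10 + 1 → 八千一百九十一 (Chinese numeral)
八千一百九十一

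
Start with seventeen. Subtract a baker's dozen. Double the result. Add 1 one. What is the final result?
Convert seventeen (English words) → 17 (decimal)
Start: 17
Convert a baker's dozen (colloquial) → 13 (decimal)
17 - 13 = 4
4 × 2 = 8
Convert 1 one (place-value notation) → 1 (decimal)
8 + 1 = 9
9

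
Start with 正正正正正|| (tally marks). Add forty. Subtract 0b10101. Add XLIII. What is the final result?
Convert 正正正正正|| (tally marks) → 5 + 5 + 5 + 5 + 5 + 2 = 27 (decimal)
Start: 27
Convert forty (English words) → 40 (decimal)
27 + 40 = 67
Convert 0b10101 (binary) → 16 + 4 + 1 = 21 (decimal)
67 - 21 = 46
Convert XLIII (Roman numeral) → 40 + 1 + 1 + 1 = 43 (decimal)
46 + 43 = 89
89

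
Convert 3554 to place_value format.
Convert 3554 (decimal) → 3554 = 3×1000 + 5×100 + 5×10 + 4 → 3 thousands, 5 hundreds, 5 tens, 4 ones (place-value notation)
3 thousands, 5 hundreds, 5 tens, 4 ones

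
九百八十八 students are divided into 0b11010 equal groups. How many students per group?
Convert 九百八十八 (Chinese numeral) → 9×100 + 8×10 + 8 = 988 (decimal)
Convert 0b11010 (binary) → 16 + 8 + 2 = 26 (decimal)
Compute 988 ÷ 26 = 38
38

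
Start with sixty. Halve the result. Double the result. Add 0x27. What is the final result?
Convert sixty (English words) → 60 (decimal)
Start: 60
60 ÷ 2 = 30
30 × 2 = 60
Convert 0x27 (hexadecimal) → 2×16 + 7 = 39 (decimal)
60 + 39 = 99
99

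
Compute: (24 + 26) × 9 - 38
Parentheses first: 24 + 26 = 50
Multiply: 50 × 9 = 450
Subtract: 450 - 38 = 412
412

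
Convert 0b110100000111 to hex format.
Convert 0b110100000111 (binary) → 2048 + 1024 + 256 + 4 + 2 + 1 = 3335 (decimal)
Convert 3335 (decimal) → 3335 = 13×256 + 7 → 0xD07 (hexadecimal)
0xD07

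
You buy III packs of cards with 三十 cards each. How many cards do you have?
Convert 三十 (Chinese numeral) → 3×10 = 30 (decimal)
Convert III (Roman numeral) → 1 + 1 + 1 = 3 (decimal)
Compute 30 × 3 = 90
90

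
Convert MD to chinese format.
Convert MD (Roman numeral) → 1000 + 500 = 1500 (decimal)
Convert 1500 (decimal) → 1500 = 1×1000 + 5×100 → 一千五百 (Chinese numeral)
一千五百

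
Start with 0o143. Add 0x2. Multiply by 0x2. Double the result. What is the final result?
Convert 0o143 (octal) → 1×64 + 4×8 + 3 = 99 (decimal)
Start: 99
Convert 0x2 (hexadecimal) → 2 (decimal)
99 + 2 = 101
Convert 0x2 (hexadecimal) → 2 (decimal)
101 × 2 = 202
202 × 2 = 404
404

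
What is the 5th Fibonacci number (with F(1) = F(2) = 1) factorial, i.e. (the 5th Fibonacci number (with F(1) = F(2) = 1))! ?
Convert the 5th Fibonacci number (with F(1) = F(2) = 1) (Fibonacci index) → 1, 1, 2, 3, 5 → 5 (decimal)
Compute 5! = 120
120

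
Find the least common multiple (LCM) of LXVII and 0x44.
Convert LXVII (Roman numeral) → 50 + 10 + 5 + 1 + 1 = 67 (decimal)
Convert 0x44 (hexadecimal) → 4×16 + 4 = 68 (decimal)
Compute lcm(67, 68) = 4556
4556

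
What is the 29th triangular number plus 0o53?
The 29th triangular number = 29×30/2 = 435
Convert 0o53 (octal) → 5×8 + 3 = 43 (decimal)
Compute 435 + 43 = 478
478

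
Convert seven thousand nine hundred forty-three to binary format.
Convert seven thousand nine hundred forty-three (English words) → 7×1000 + 9×100 + 43 = 7943 (decimal)
Convert 7943 (decimal) → 7943 = 4096 + 2048 + 1024 + 512 + 256 + 4 + 2 + 1 → 0b1111100000111 (binary)
0b1111100000111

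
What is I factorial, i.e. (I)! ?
Convert I (Roman numeral) → 1 (decimal)
Compute 1! = 1
1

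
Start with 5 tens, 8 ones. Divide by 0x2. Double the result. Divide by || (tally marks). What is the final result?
Convert 5 tens, 8 ones (place-value notation) → 5×10 + 8 = 58 (decimal)
Start: 58
Convert 0x2 (hexadecimal) → 2 (decimal)
58 ÷ 2 = 29
29 × 2 = 58
Convert || (tally marks) → 2 (decimal)
58 ÷ 2 = 29
29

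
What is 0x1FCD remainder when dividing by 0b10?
Convert 0x1FCD (hexadecimal) → 1×4096 + 15×256 + 12×16 + 13 = 8141 (decimal)
Convert 0b10 (binary) → 2 (decimal)
Compute 8141 mod 2 = 1
1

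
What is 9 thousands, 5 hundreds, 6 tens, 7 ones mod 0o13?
Convert 9 thousands, 5 hundreds, 6 tens, 7 ones (place-value notation) → 9×1000 + 5×100 + 6×10 + 7 = 9567 (decimal)
Convert 0o13 (octal) → 1×8 + 3 = 11 (decimal)
Compute 9567 mod 11 = 8
8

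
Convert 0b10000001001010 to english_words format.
Convert 0b10000001001010 (binary) → 8192 + 64 + 8 + 2 = 8266 (decimal)
Convert 8266 (decimal) → 8266 = 8×1000 + 2×100 + 66 → eight thousand two hundred sixty-six (English words)
eight thousand two hundred sixty-six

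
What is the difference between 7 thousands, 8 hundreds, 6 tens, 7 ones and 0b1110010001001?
Convert 7 thousands, 8 hundreds, 6 tens, 7 ones (place-value notation) → 7×1000 + 8×100 + 6×10 + 7 = 7867 (decimal)
Convert 0b1110010001001 (binary) → 4096 + 2048 + 1024 + 128 + 8 + 1 = 7305 (decimal)
Difference: |7867 - 7305| = 562
562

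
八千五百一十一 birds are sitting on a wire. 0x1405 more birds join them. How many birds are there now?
Convert 八千五百一十一 (Chinese numeral) → 8×1000 + 5×100 + 1×10 + 1 = 8511 (decimal)
Convert 0x1405 (hexadecimal) → 1×4096 + 4×256 + 5 = 5125 (decimal)
Compute 8511 + 5125 = 13636
13636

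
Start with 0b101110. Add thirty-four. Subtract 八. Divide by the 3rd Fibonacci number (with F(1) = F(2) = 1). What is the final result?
Convert 0b101110 (binary) → 32 + 8 + 4 + 2 = 46 (decimal)
Start: 46
Convert thirty-four (English words) → 34 (decimal)
46 + 34 = 80
Convert 八 (Chinese numeral) → 8 (decimal)
80 - 8 = 72
Convert the 3rd Fibonacci number (with F(1) = F(2) = 1) (Fibonacci index) → 1, 1, 2 → 2 (decimal)
72 ÷ 2 = 36
36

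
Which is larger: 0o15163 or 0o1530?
Convert 0o15163 (octal) → 1×4096 + 5×512 + 1×64 + 6×8 + 3 = 6771 (decimal)
Convert 0o1530 (octal) → 1×512 + 5×64 + 3×8 = 856 (decimal)
Compare 6771 vs 856: larger = 6771
6771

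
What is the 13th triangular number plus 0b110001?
The 13th triangular number = 13×14/2 = 91
Convert 0b110001 (binary) → 32 + 16 + 1 = 49 (decimal)
Compute 91 + 49 = 140
140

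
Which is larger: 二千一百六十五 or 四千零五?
Convert 二千一百六十五 (Chinese numeral) → 2×1000 + 1×100 + 6×10 + 5 = 2165 (decimal)
Convert 四千零五 (Chinese numeral) → 4×1000 + 5 = 4005 (decimal)
Compare 2165 vs 4005: larger = 4005
4005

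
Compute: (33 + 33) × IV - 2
Convert IV (Roman numeral) → 4 (decimal)
Expression in decimal: (33 + 33) × 4 - 2
Parentheses first: 33 + 33 = 66
Multiply: 66 × 4 = 264
Subtract: 264 - 2 = 262
262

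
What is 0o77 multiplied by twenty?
Convert 0o77 (octal) → 7×8 + 7 = 63 (decimal)
Convert twenty (English words) → 20 (decimal)
Compute 63 × 20 = 1260
1260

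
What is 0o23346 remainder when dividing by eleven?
Convert 0o23346 (octal) → 2×4096 + 3×512 + 3×64 + 4×8 + 6 = 9958 (decimal)
Convert eleven (English words) → 11 (decimal)
Compute 9958 mod 11 = 3
3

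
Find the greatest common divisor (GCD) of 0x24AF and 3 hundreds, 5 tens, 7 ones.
Convert 0x24AF (hexadecimal) → 2×4096 + 4×256 + 10×16 + 15 = 9391 (decimal)
Convert 3 hundreds, 5 tens, 7 ones (place-value notation) → 3×100 + 5×10 + 7 = 357 (decimal)
Compute gcd(9391, 357) = 1
1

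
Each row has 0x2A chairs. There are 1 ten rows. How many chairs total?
Convert 0x2A (hexadecimal) → 2×16 + 10 = 42 (decimal)
Convert 1 ten (place-value notation) → 1×10 = 10 (decimal)
Compute 42 × 10 = 420
420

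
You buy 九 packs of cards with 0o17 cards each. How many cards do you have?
Convert 0o17 (octal) → 1×8 + 7 = 15 (decimal)
Convert 九 (Chinese numeral) → 9 (decimal)
Compute 15 × 9 = 135
135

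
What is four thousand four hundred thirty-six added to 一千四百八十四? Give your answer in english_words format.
Convert four thousand four hundred thirty-six (English words) → 4×1000 + 4×100 + 36 = 4436 (decimal)
Convert 一千四百八十四 (Chinese numeral) → 1×1000 + 4×100 + 8×10 + 4 = 1484 (decimal)
Compute 4436 + 1484 = 5920
Convert 5920 (decimal) → 5920 = 5×1000 + 9×100 + 20 → five thousand nine hundred twenty (English words)
five thousand nine hundred twenty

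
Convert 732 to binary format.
Convert 732 (decimal) → 732 = 512 + 128 + 64 + 16 + 8 + 4 → 0b1011011100 (binary)
0b1011011100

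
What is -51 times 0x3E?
Convert 0x3E (hexadecimal) → 3×16 + 14 = 62 (decimal)
Compute -51 × 62 = -3162
-3162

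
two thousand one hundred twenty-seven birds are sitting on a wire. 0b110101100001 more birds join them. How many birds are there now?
Convert two thousand one hundred twenty-seven (English words) → 2×1000 + 1×100 + 27 = 2127 (decimal)
Convert 0b110101100001 (binary) → 2048 + 1024 + 256 + 64 + 32 + 1 = 3425 (decimal)
Compute 2127 + 3425 = 5552
5552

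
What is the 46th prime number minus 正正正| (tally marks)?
The 46th prime number = 199
Convert 正正正| (tally marks) → 5 + 5 + 5 + 1 = 16 (decimal)
Compute 199 - 16 = 183
183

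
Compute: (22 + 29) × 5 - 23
Parentheses first: 22 + 29 = 51
Multiply: 51 × 5 = 255
Subtract: 255 - 23 = 232
232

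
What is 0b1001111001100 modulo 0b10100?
Convert 0b1001111001100 (binary) → 4096 + 512 + 256 + 128 + 64 + 8 + 4 = 5068 (decimal)
Convert 0b10100 (binary) → 16 + 4 = 20 (decimal)
Compute 5068 mod 20 = 8
8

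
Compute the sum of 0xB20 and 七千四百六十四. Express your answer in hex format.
Convert 0xB20 (hexadecimal) → 11×256 + 2×16 = 2848 (decimal)
Convert 七千四百六十四 (Chinese numeral) → 7×1000 + 4×100 + 6×10 + 4 = 7464 (decimal)
Compute 2848 + 7464 = 10312
Convert 10312 (decimal) → 10312 = 2×4096 + 8×256 + 4×16 + 8 → 0x2848 (hexadecimal)
0x2848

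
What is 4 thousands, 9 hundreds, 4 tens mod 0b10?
Convert 4 thousands, 9 hundreds, 4 tens (place-value notation) → 4×1000 + 9×100 + 4×10 = 4940 (decimal)
Convert 0b10 (binary) → 2 (decimal)
Compute 4940 mod 2 = 0
0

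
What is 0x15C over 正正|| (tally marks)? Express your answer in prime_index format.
Convert 0x15C (hexadecimal) → 1×256 + 5×16 + 12 = 348 (decimal)
Convert 正正|| (tally marks) → 5 + 5 + 2 = 12 (decimal)
Compute 348 ÷ 12 = 29
Convert 29 (decimal) → the 10th prime (prime index)
the 10th prime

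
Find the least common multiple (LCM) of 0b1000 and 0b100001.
Convert 0b1000 (binary) → 8 (decimal)
Convert 0b100001 (binary) → 32 + 1 = 33 (decimal)
Compute lcm(8, 33) = 264
264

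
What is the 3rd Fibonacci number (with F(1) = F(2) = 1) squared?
The 3rd Fibonacci number (with F(1) = F(2) = 1): 1, 1, 2 → 2
Compute 2² = 2 × 2 = 4
4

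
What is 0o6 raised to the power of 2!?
Convert 0o6 (octal) → 6 (decimal)
Convert 2! (factorial) → 2 (decimal)
Compute 6 ^ 2 = 36
36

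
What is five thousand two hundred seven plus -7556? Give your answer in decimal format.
Convert five thousand two hundred seven (English words) → 5×1000 + 2×100 + 7 = 5207 (decimal)
Compute 5207 + -7556 = -2349
-2349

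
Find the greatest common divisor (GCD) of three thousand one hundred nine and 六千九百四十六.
Convert three thousand one hundred nine (English words) → 3×1000 + 1×100 + 9 = 3109 (decimal)
Convert 六千九百四十六 (Chinese numeral) → 6×1000 + 9×100 + 4×10 + 6 = 6946 (decimal)
Compute gcd(3109, 6946) = 1
1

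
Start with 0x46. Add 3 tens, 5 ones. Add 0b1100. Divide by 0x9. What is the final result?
Convert 0x46 (hexadecimal) → 4×16 + 6 = 70 (decimal)
Start: 70
Convert 3 tens, 5 ones (place-value notation) → 3×10 + 5 = 35 (decimal)
70 + 35 = 105
Convert 0b1100 (binary) → 8 + 4 = 12 (decimal)
105 + 12 = 117
Convert 0x9 (hexadecimal) → 9 (decimal)
117 ÷ 9 = 13
13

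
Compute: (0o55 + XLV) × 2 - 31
Convert 0o55 (octal) → 5×8 + 5 = 45 (decimal)
Convert XLV (Roman numeral) → 40 + 5 = 45 (decimal)
Expression in decimal: (45 + 45) × 2 - 31
Parentheses first: 45 + 45 = 90
Multiply: 90 × 2 = 180
Subtract: 180 - 31 = 149
149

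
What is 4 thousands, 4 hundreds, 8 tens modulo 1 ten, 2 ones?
Convert 4 thousands, 4 hundreds, 8 tens (place-value notation) → 4×1000 + 4×100 + 8×10 = 4480 (decimal)
Convert 1 ten, 2 ones (place-value notation) → 1×10 + 2 = 12 (decimal)
Compute 4480 mod 12 = 4
4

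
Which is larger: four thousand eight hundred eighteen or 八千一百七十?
Convert four thousand eight hundred eighteen (English words) → 4×1000 + 8×100 + 18 = 4818 (decimal)
Convert 八千一百七十 (Chinese numeral) → 8×1000 + 1×100 + 7×10 = 8170 (decimal)
Compare 4818 vs 8170: larger = 8170
8170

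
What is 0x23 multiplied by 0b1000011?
Convert 0x23 (hexadecimal) → 2×16 + 3 = 35 (decimal)
Convert 0b1000011 (binary) → 64 + 2 + 1 = 67 (decimal)
Compute 35 × 67 = 2345
2345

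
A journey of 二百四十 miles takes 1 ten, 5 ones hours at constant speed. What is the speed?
Convert 二百四十 (Chinese numeral) → 2×100 + 4×10 = 240 (decimal)
Convert 1 ten, 5 ones (place-value notation) → 1×10 + 5 = 15 (decimal)
Compute 240 ÷ 15 = 16
16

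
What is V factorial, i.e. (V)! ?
Convert V (Roman numeral) → 5 (decimal)
Compute 5! = 120
120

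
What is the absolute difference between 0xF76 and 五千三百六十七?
Convert 0xF76 (hexadecimal) → 15×256 + 7×16 + 6 = 3958 (decimal)
Convert 五千三百六十七 (Chinese numeral) → 5×1000 + 3×100 + 6×10 + 7 = 5367 (decimal)
Compute |3958 - 5367| = 1409
1409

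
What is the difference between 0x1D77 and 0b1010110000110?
Convert 0x1D77 (hexadecimal) → 1×4096 + 13×256 + 7×16 + 7 = 7543 (decimal)
Convert 0b1010110000110 (binary) → 4096 + 1024 + 256 + 128 + 4 + 2 = 5510 (decimal)
Difference: |7543 - 5510| = 2033
2033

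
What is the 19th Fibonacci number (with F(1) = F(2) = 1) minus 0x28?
The 19th Fibonacci number (with F(1) = F(2) = 1) = 4181
Convert 0x28 (hexadecimal) → 2×16 + 8 = 40 (decimal)
Compute 4181 - 40 = 4141
4141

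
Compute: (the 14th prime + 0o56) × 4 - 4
Convert the 14th prime (prime index) → 43 (decimal)
Convert 0o56 (octal) → 5×8 + 6 = 46 (decimal)
Expression in decimal: (43 + 46) × 4 - 4
Parentheses first: 43 + 46 = 89
Multiply: 89 × 4 = 356
Subtract: 356 - 4 = 352
352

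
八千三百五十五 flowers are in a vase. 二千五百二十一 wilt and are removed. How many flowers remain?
Convert 八千三百五十五 (Chinese numeral) → 8×1000 + 3×100 + 5×10 + 5 = 8355 (decimal)
Convert 二千五百二十一 (Chinese numeral) → 2×1000 + 5×100 + 2×10 + 1 = 2521 (decimal)
Compute 8355 - 2521 = 5834
5834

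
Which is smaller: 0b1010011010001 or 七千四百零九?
Convert 0b1010011010001 (binary) → 4096 + 1024 + 128 + 64 + 16 + 1 = 5329 (decimal)
Convert 七千四百零九 (Chinese numeral) → 7×1000 + 4×100 + 9 = 7409 (decimal)
Compare 5329 vs 7409: smaller = 5329
5329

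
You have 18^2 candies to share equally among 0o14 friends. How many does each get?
Convert 18^2 (power) → 324 (decimal)
Convert 0o14 (octal) → 1×8 + 4 = 12 (decimal)
Compute 324 ÷ 12 = 27
27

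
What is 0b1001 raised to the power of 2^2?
Convert 0b1001 (binary) → 8 + 1 = 9 (decimal)
Convert 2^2 (power) → 4 (decimal)
Compute 9 ^ 4 = 6561
6561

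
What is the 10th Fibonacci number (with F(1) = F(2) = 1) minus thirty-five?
The 10th Fibonacci number (with F(1) = F(2) = 1): 1, 1, 2, 3, 5, 8, 13, 21, 34, 55 → 55
Convert thirty-five (English words) → 35 (decimal)
Compute 55 - 35 = 20
20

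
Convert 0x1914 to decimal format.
Convert 0x1914 (hexadecimal) → 1×4096 + 9×256 + 1×16 + 4 = 6420 (decimal)
6420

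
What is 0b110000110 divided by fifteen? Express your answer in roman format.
Convert 0b110000110 (binary) → 256 + 128 + 4 + 2 = 390 (decimal)
Convert fifteen (English words) → 15 (decimal)
Compute 390 ÷ 15 = 26
Convert 26 (decimal) → 26 = 10 + 10 + 5 + 1 → XXVI (Roman numeral)
XXVI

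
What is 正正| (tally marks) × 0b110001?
Convert 正正| (tally marks) → 5 + 5 + 1 = 11 (decimal)
Convert 0b110001 (binary) → 32 + 16 + 1 = 49 (decimal)
Compute 11 × 49 = 539
539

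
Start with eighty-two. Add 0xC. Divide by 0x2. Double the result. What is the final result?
Convert eighty-two (English words) → 82 (decimal)
Start: 82
Convert 0xC (hexadecimal) → 12 (decimal)
82 + 12 = 94
Convert 0x2 (hexadecimal) → 2 (decimal)
94 ÷ 2 = 47
47 × 2 = 94
94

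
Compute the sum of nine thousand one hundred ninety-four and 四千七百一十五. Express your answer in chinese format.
Convert nine thousand one hundred ninety-four (English words) → 9×1000 + 1×100 + 94 = 9194 (decimal)
Convert 四千七百一十五 (Chinese numeral) → 4×1000 + 7×100 + 1×10 + 5 = 4715 (decimal)
Compute 9194 + 4715 = 13909
Convert 13909 (decimal) → 13909 = 1×10000 + 3×1000 + 9×100 + 9 → 一万三千九百零九 (Chinese numeral)
一万三千九百零九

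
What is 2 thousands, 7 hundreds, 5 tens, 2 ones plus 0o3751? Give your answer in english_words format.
Convert 2 thousands, 7 hundreds, 5 tens, 2 ones (place-value notation) → 2×1000 + 7×100 + 5×10 + 2 = 2752 (decimal)
Convert 0o3751 (octal) → 3×512 + 7×64 + 5×8 + 1 = 2025 (decimal)
Compute 2752 + 2025 = 4777
Convert 4777 (decimal) → 4777 = 4×1000 + 7×100 + 77 → four thousand seven hundred seventy-seven (English words)
four thousand seven hundred seventy-seven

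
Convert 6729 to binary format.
Convert 6729 (decimal) → 6729 = 4096 + 2048 + 512 + 64 + 8 + 1 → 0b1101001001001 (binary)
0b1101001001001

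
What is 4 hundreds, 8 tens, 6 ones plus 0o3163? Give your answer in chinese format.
Convert 4 hundreds, 8 tens, 6 ones (place-value notation) → 4×100 + 8×10 + 6 = 486 (decimal)
Convert 0o3163 (octal) → 3×512 + 1×64 + 6×8 + 3 = 1651 (decimal)
Compute 486 + 1651 = 2137
Convert 2137 (decimal) → 2137 = 2×1000 + 1×100 + 3×10 + 7 → 二千一百三十七 (Chinese numeral)
二千一百三十七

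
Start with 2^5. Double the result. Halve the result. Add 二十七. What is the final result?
Convert 2^5 (power) → 32 (decimal)
Start: 32
32 × 2 = 64
64 ÷ 2 = 32
Convert 二十七 (Chinese numeral) → 2×10 + 7 = 27 (decimal)
32 + 27 = 59
59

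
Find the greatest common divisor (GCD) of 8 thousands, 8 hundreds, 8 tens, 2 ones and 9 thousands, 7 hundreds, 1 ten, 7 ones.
Convert 8 thousands, 8 hundreds, 8 tens, 2 ones (place-value notation) → 8×1000 + 8×100 + 8×10 + 2 = 8882 (decimal)
Convert 9 thousands, 7 hundreds, 1 ten, 7 ones (place-value notation) → 9×1000 + 7×100 + 1×10 + 7 = 9717 (decimal)
Compute gcd(8882, 9717) = 1
1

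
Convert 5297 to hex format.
Convert 5297 (decimal) → 5297 = 1×4096 + 4×256 + 11×16 + 1 → 0x14B1 (hexadecimal)
0x14B1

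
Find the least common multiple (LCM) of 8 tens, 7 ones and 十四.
Convert 8 tens, 7 ones (place-value notation) → 8×10 + 7 = 87 (decimal)
Convert 十四 (Chinese numeral) → 1×10 + 4 = 14 (decimal)
Compute lcm(87, 14) = 1218
1218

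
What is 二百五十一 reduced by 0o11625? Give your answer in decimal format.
Convert 二百五十一 (Chinese numeral) → 2×100 + 5×10 + 1 = 251 (decimal)
Convert 0o11625 (octal) → 1×4096 + 1×512 + 6×64 + 2×8 + 5 = 5013 (decimal)
Compute 251 - 5013 = -4762
-4762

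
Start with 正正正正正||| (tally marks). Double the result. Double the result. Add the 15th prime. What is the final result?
Convert 正正正正正||| (tally marks) → 5 + 5 + 5 + 5 + 5 + 3 = 28 (decimal)
Start: 28
28 × 2 = 56
56 × 2 = 112
Convert the 15th prime (prime index) → 47 (decimal)
112 + 47 = 159
159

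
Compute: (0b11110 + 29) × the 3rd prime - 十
Convert 0b11110 (binary) → 16 + 8 + 4 + 2 = 30 (decimal)
Convert the 3rd prime (prime index) → 5 (decimal)
Convert 十 (Chinese numeral) → 1×10 = 10 (decimal)
Expression in decimal: (30 + 29) × 5 - 10
Parentheses first: 30 + 29 = 59
Multiply: 59 × 5 = 295
Subtract: 295 - 10 = 285
285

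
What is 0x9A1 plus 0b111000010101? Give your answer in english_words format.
Convert 0x9A1 (hexadecimal) → 9×256 + 10×16 + 1 = 2465 (decimal)
Convert 0b111000010101 (binary) → 2048 + 1024 + 512 + 16 + 4 + 1 = 3605 (decimal)
Compute 2465 + 3605 = 6070
Convert 6070 (decimal) → 6070 = 6×1000 + 70 → six thousand seventy (English words)
six thousand seventy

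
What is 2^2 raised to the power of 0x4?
Convert 2^2 (power) → 4 (decimal)
Convert 0x4 (hexadecimal) → 4 (decimal)
Compute 4 ^ 4 = 256
256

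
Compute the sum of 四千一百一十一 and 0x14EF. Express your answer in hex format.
Convert 四千一百一十一 (Chinese numeral) → 4×1000 + 1×100 + 1×10 + 1 = 4111 (decimal)
Convert 0x14EF (hexadecimal) → 1×4096 + 4×256 + 14×16 + 15 = 5359 (decimal)
Compute 4111 + 5359 = 9470
Convert 9470 (decimal) → 9470 = 2×4096 + 4×256 + 15×16 + 14 → 0x24FE (hexadecimal)
0x24FE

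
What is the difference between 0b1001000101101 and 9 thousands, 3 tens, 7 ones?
Convert 0b1001000101101 (binary) → 4096 + 512 + 32 + 8 + 4 + 1 = 4653 (decimal)
Convert 9 thousands, 3 tens, 7 ones (place-value notation) → 9×1000 + 3×10 + 7 = 9037 (decimal)
Difference: |4653 - 9037| = 4384
4384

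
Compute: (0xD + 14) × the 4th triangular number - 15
Convert 0xD (hexadecimal) → 13 (decimal)
Convert the 4th triangular number (triangular index) → 4×5/2 = 10 (decimal)
Expression in decimal: (13 + 14) × 10 - 15
Parentheses first: 13 + 14 = 27
Multiply: 27 × 10 = 270
Subtract: 270 - 15 = 255
255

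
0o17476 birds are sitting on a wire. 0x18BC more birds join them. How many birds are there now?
Convert 0o17476 (octal) → 1×4096 + 7×512 + 4×64 + 7×8 + 6 = 7998 (decimal)
Convert 0x18BC (hexadecimal) → 1×4096 + 8×256 + 11×16 + 12 = 6332 (decimal)
Compute 7998 + 6332 = 14330
14330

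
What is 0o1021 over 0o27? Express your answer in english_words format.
Convert 0o1021 (octal) → 1×512 + 2×8 + 1 = 529 (decimal)
Convert 0o27 (octal) → 2×8 + 7 = 23 (decimal)
Compute 529 ÷ 23 = 23
Convert 23 (decimal) → twenty-three (English words)
twenty-three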